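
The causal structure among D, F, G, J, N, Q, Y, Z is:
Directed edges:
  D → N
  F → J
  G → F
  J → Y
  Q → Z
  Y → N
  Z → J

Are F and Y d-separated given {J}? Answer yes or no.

Yes — F ⊥ Y | {J}.

Bayes-Ball from F | {J} reaches {G,Q,Z}.
Y ∉ reach(F|{J}) ⇒ F ⊥ Y | {J}.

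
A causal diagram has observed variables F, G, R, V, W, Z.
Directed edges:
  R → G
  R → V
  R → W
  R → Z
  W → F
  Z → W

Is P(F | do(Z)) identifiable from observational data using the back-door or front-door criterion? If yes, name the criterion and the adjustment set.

desc(Z)\{Z}={F,W}; candidates ⊆ {G,R,V}.
size 0: {}; under {} Z still reaches {F,G,R,V,W} ∋ F.
{R}: Z⊥F given {R} in G with Z→· removed — back-door holds.
P(F|do(Z)) = Σ_{R} P(F|Z,R)·P(R).

P(F|do(Z)): backdoor, adjust for {R}.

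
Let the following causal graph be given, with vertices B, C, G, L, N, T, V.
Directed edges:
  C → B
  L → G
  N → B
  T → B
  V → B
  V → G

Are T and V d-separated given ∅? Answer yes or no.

Yes — T ⊥ V | ∅.

Bayes-Ball from T | ∅ reaches {B}.
V ∉ reach(T|∅) ⇒ T ⊥ V | ∅.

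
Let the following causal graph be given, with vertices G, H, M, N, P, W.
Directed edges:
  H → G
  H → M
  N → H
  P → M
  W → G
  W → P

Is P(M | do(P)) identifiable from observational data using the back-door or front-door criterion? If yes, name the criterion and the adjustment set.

desc(P)\{P}={M}; candidates ⊆ {G,H,N,W}.
∅: P⊥M given ∅ in G with P→· removed — back-door holds.
P(M|do(P)) = P(M|P) — no adjustment needed.

P(M|do(P)): backdoor, adjust for ∅.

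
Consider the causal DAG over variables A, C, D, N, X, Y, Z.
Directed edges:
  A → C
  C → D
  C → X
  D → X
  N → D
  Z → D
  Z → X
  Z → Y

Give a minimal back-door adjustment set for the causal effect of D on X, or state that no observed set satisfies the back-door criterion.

D→X: minimal back-door set {C, Z}.

desc(D)\{D}={X}; candidates ⊆ {A,C,N,Y,Z}.
size 0: {}; under {} D still reaches {A,C,N,X,Y,Z} ∋ X.
size 1: {A}, {C}, {N} …(+2); under {A} D still reaches {C,N,X,Y,Z} ∋ X.
{C,Z}: D⊥X given {C,Z} in G with D→· removed — back-door holds.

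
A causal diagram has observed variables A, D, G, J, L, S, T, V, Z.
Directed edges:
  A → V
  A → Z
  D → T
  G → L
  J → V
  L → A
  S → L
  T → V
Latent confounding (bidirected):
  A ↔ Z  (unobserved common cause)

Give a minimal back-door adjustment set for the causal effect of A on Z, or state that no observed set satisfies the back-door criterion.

A→Z: no observed back-door set.

desc(A)\{A}={V,Z}; candidates ⊆ {D,G,J,L,S,T}.
A↔Z: latent back-door arc(s) into A.
size 0: {}; under {} A still reaches {G,L,S,Z} ∋ Z.
size 1: {D}, {G}, {J} …(+3); under {D} A still reaches {G,L,S,Z} ∋ Z.
size 2: {D,G}, {D,J}, {D,L} …(+12); under {D,G} A still reaches {L,S,Z} ∋ Z.
A↔Z cannot be blocked by any observed set — no back-door set.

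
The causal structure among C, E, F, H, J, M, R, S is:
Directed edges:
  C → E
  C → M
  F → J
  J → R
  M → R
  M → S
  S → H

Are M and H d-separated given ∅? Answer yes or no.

Bayes-Ball from M | ∅ reaches {C,E,H,R,S}.
H ∈ reach(M|∅) ⇒ M ⊥̸ H | ∅.

No — M and H are d-connected given ∅.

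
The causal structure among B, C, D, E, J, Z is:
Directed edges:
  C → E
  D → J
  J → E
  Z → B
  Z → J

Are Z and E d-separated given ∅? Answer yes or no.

Bayes-Ball from Z | ∅ reaches {B,E,J}.
E ∈ reach(Z|∅) ⇒ Z ⊥̸ E | ∅.

No — Z and E are d-connected given ∅.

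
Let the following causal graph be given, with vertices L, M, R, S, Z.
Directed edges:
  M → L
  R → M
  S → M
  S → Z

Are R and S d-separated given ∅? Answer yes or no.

Bayes-Ball from R | ∅ reaches {L,M}.
S ∉ reach(R|∅) ⇒ R ⊥ S | ∅.

Yes — R ⊥ S | ∅.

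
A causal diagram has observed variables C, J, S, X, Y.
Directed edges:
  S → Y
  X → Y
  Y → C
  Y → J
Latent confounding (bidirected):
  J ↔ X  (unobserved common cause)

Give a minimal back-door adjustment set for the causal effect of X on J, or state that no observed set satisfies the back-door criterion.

X→J: no observed back-door set.

desc(X)\{X}={C,J,Y}; candidates ⊆ {S}.
X↔J: latent back-door arc(s) into X.
size 0: {}; under {} X still reaches {J} ∋ J.
size 1: {S}; under {S} X still reaches {J} ∋ J.
X↔J cannot be blocked by any observed set — no back-door set.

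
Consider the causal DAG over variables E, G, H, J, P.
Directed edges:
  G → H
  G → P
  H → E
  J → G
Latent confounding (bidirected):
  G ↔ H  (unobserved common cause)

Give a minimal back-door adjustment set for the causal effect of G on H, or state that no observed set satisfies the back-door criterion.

G→H: no observed back-door set.

desc(G)\{G}={E,H,P}; candidates ⊆ {J}.
G↔H: latent back-door arc(s) into G.
size 0: {}; under {} G still reaches {E,H,J} ∋ H.
size 1: {J}; under {J} G still reaches {E,H} ∋ H.
G↔H cannot be blocked by any observed set — no back-door set.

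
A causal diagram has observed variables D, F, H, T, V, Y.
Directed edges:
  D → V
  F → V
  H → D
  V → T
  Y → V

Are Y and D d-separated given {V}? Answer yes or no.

No — Y and D are d-connected given {V}.

Bayes-Ball from Y | {V} reaches {D,F,H}.
D ∈ reach(Y|{V}) ⇒ Y ⊥̸ D | {V}.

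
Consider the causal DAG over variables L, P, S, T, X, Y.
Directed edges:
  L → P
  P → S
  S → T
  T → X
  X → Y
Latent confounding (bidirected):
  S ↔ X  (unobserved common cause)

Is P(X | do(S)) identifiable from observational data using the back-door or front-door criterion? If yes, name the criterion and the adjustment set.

P(X|do(S)): frontdoor, adjust for {T}.

desc(S)\{S}={T,X,Y}; candidates ⊆ {L,P}.
S↔X: latent back-door arc(s) into S.
size 0: {}; under {} S still reaches {L,P,X,Y} ∋ X.
size 1: {L}, {P}; under {L} S still reaches {P,X,Y} ∋ X.
size 2: {L,P}; under {L,P} S still reaches {X,Y} ∋ X.
S↔X cannot be blocked by any observed set — no back-door set.
{T}: (i) intercepts every directed S→X path; (ii) no back-door S→{T}; (iii) {S} blocks every back-door {T}→X. Front-door holds.
P(X|do(S)) = Σ_{T} P(T|S) Σ_{S'} P(X|T,S')P(S').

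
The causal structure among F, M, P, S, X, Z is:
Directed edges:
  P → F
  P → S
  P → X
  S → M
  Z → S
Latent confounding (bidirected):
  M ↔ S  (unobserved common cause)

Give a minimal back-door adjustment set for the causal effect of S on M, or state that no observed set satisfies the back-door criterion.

S→M: no observed back-door set.

desc(S)\{S}={M}; candidates ⊆ {F,P,X,Z}.
S↔M: latent back-door arc(s) into S.
size 0: {}; under {} S still reaches {F,M,P,X,Z} ∋ M.
size 1: {F}, {P}, {X} …(+1); under {F} S still reaches {M,P,X,Z} ∋ M.
size 2: {F,P}, {F,X}, {F,Z} …(+3); under {F,P} S still reaches {M,Z} ∋ M.
S↔M cannot be blocked by any observed set — no back-door set.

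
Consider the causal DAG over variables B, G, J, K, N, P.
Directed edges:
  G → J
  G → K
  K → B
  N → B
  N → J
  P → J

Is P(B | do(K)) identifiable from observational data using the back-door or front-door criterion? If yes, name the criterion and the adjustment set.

P(B|do(K)): backdoor, adjust for ∅.

desc(K)\{K}={B}; candidates ⊆ {G,J,N,P}.
∅: K⊥B given ∅ in G with K→· removed — back-door holds.
P(B|do(K)) = P(B|K) — no adjustment needed.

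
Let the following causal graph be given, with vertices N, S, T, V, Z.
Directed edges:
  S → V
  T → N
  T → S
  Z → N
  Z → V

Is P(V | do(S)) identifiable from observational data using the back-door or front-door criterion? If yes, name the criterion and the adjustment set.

desc(S)\{S}={V}; candidates ⊆ {N,T,Z}.
∅: S⊥V given ∅ in G with S→· removed — back-door holds.
P(V|do(S)) = P(V|S) — no adjustment needed.

P(V|do(S)): backdoor, adjust for ∅.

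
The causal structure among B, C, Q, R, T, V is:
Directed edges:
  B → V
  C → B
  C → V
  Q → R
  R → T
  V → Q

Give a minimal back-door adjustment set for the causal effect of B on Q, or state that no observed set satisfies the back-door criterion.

B→Q: minimal back-door set {C}.

desc(B)\{B}={Q,R,T,V}; candidates ⊆ {C}.
size 0: {}; under {} B still reaches {C,Q,R,T,V} ∋ Q.
{C}: B⊥Q given {C} in G with B→· removed — back-door holds.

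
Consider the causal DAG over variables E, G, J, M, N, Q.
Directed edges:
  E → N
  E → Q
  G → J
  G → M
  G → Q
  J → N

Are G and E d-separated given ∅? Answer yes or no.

Bayes-Ball from G | ∅ reaches {J,M,N,Q}.
E ∉ reach(G|∅) ⇒ G ⊥ E | ∅.

Yes — G ⊥ E | ∅.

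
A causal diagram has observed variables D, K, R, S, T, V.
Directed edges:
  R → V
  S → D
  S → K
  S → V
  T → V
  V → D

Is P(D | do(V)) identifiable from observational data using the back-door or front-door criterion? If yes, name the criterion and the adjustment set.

P(D|do(V)): backdoor, adjust for {S}.

desc(V)\{V}={D}; candidates ⊆ {K,R,S,T}.
size 0: {}; under {} V still reaches {D,K,R,S,T} ∋ D.
{S}: V⊥D given {S} in G with V→· removed — back-door holds.
P(D|do(V)) = Σ_{S} P(D|V,S)·P(S).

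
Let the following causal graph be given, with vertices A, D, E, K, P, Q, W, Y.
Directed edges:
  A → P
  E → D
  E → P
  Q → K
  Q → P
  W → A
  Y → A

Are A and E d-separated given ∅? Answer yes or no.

Bayes-Ball from A | ∅ reaches {P,W,Y}.
E ∉ reach(A|∅) ⇒ A ⊥ E | ∅.

Yes — A ⊥ E | ∅.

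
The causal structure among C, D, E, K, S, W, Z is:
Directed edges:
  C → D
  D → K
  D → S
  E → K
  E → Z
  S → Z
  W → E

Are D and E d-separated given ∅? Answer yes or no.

Yes — D ⊥ E | ∅.

Bayes-Ball from D | ∅ reaches {C,K,S,Z}.
E ∉ reach(D|∅) ⇒ D ⊥ E | ∅.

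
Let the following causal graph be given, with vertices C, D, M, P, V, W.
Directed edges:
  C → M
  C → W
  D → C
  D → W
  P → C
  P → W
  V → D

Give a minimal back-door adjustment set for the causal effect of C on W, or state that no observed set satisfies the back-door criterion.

desc(C)\{C}={M,W}; candidates ⊆ {D,P,V}.
size 0: {}; under {} C still reaches {D,P,V,W} ∋ W.
size 1: {D}, {P}, {V}; under {D} C still reaches {P,W} ∋ W.
{D,P}: C⊥W given {D,P} in G with C→· removed — back-door holds.

C→W: minimal back-door set {D, P}.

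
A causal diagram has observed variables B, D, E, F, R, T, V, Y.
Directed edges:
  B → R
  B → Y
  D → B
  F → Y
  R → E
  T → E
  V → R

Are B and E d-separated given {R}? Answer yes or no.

Bayes-Ball from B | {R} reaches {D,V,Y}.
E ∉ reach(B|{R}) ⇒ B ⊥ E | {R}.

Yes — B ⊥ E | {R}.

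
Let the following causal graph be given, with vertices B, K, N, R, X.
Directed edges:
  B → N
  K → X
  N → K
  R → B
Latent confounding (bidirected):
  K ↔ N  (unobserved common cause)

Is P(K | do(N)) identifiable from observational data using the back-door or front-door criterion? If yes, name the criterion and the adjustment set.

desc(N)\{N}={K,X}; candidates ⊆ {B,R}.
N↔K: latent back-door arc(s) into N.
size 0: {}; under {} N still reaches {B,K,R,X} ∋ K.
size 1: {B}, {R}; under {B} N still reaches {K,X} ∋ K.
size 2: {B,R}; under {B,R} N still reaches {K,X} ∋ K.
N↔K cannot be blocked by any observed set — no back-door set.
No mediator lies on a directed N→…→K path.
Neither criterion identifies P(K|do(N)) in this graph.

P(K|do(N)): not identifiable (no BD/FD set).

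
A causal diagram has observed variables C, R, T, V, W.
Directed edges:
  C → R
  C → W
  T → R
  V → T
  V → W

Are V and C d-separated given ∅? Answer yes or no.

Bayes-Ball from V | ∅ reaches {R,T,W}.
C ∉ reach(V|∅) ⇒ V ⊥ C | ∅.

Yes — V ⊥ C | ∅.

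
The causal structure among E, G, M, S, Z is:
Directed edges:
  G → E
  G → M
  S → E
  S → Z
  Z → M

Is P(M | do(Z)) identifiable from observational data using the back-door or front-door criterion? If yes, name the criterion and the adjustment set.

desc(Z)\{Z}={M}; candidates ⊆ {E,G,S}.
∅: Z⊥M given ∅ in G with Z→· removed — back-door holds.
P(M|do(Z)) = P(M|Z) — no adjustment needed.

P(M|do(Z)): backdoor, adjust for ∅.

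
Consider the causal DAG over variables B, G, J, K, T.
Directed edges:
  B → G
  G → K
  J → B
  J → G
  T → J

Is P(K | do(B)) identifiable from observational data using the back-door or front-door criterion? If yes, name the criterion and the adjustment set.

desc(B)\{B}={G,K}; candidates ⊆ {J,T}.
size 0: {}; under {} B still reaches {G,J,K,T} ∋ K.
{J}: B⊥K given {J} in G with B→· removed — back-door holds.
P(K|do(B)) = Σ_{J} P(K|B,J)·P(J).

P(K|do(B)): backdoor, adjust for {J}.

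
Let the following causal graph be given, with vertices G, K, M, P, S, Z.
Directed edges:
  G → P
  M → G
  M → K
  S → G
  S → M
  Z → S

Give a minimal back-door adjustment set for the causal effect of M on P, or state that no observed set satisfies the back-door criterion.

desc(M)\{M}={G,K,P}; candidates ⊆ {S,Z}.
size 0: {}; under {} M still reaches {G,P,S,Z} ∋ P.
{S}: M⊥P given {S} in G with M→· removed — back-door holds.

M→P: minimal back-door set {S}.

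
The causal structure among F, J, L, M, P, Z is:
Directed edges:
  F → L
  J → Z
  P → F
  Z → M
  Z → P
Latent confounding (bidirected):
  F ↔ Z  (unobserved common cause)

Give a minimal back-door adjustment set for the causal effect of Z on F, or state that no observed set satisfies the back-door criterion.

Z→F: no observed back-door set.

desc(Z)\{Z}={F,L,M,P}; candidates ⊆ {J}.
Z↔F: latent back-door arc(s) into Z.
size 0: {}; under {} Z still reaches {F,J,L} ∋ F.
size 1: {J}; under {J} Z still reaches {F,L} ∋ F.
Z↔F cannot be blocked by any observed set — no back-door set.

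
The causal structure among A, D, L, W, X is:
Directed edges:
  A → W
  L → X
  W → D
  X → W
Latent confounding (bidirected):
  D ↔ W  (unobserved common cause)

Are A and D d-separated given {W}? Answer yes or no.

No — A and D are d-connected given {W}.

Bayes-Ball from A | {W} reaches {D,L,X}.
D ∈ reach(A|{W}) ⇒ A ⊥̸ D | {W}.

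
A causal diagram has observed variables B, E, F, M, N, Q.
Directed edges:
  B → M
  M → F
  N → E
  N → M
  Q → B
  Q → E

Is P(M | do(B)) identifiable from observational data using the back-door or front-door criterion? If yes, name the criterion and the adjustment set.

desc(B)\{B}={F,M}; candidates ⊆ {E,N,Q}.
∅: B⊥M given ∅ in G with B→· removed — back-door holds.
P(M|do(B)) = P(M|B) — no adjustment needed.

P(M|do(B)): backdoor, adjust for ∅.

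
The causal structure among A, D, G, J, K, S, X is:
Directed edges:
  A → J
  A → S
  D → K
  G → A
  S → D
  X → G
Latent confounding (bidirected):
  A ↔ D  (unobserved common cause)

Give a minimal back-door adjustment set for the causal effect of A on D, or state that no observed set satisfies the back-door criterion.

A→D: no observed back-door set.

desc(A)\{A}={D,J,K,S}; candidates ⊆ {G,X}.
A↔D: latent back-door arc(s) into A.
size 0: {}; under {} A still reaches {D,G,K,X} ∋ D.
size 1: {G}, {X}; under {G} A still reaches {D,K} ∋ D.
size 2: {G,X}; under {G,X} A still reaches {D,K} ∋ D.
A↔D cannot be blocked by any observed set — no back-door set.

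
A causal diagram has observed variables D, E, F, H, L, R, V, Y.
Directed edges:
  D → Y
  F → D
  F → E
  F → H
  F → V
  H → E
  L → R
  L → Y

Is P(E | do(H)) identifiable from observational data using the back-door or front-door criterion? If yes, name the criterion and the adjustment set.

desc(H)\{H}={E}; candidates ⊆ {D,F,L,R,V,Y}.
size 0: {}; under {} H still reaches {D,E,F,V,Y} ∋ E.
{F}: H⊥E given {F} in G with H→· removed — back-door holds.
P(E|do(H)) = Σ_{F} P(E|H,F)·P(F).

P(E|do(H)): backdoor, adjust for {F}.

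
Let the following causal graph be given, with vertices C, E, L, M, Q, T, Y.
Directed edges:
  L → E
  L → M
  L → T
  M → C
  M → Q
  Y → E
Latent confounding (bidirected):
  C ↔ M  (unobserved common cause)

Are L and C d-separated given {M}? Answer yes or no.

No — L and C are d-connected given {M}.

Bayes-Ball from L | {M} reaches {C,E,T}.
C ∈ reach(L|{M}) ⇒ L ⊥̸ C | {M}.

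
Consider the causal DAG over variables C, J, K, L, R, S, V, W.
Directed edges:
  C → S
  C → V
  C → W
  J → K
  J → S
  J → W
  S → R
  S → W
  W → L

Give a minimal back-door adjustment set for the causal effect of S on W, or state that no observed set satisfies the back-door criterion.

desc(S)\{S}={L,R,W}; candidates ⊆ {C,J,K,V}.
size 0: {}; under {} S still reaches {C,J,K,L,V,W} ∋ W.
size 1: {C}, {J}, {K} …(+1); under {C} S still reaches {J,K,L,W} ∋ W.
{C,J}: S⊥W given {C,J} in G with S→· removed — back-door holds.

S→W: minimal back-door set {C, J}.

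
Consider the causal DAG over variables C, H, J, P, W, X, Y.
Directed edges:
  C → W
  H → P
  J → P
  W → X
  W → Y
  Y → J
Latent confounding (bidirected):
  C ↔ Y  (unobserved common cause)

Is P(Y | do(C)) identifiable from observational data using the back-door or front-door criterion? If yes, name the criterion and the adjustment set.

P(Y|do(C)): frontdoor, adjust for {W}.

desc(C)\{C}={J,P,W,X,Y}; candidates ⊆ {H}.
C↔Y: latent back-door arc(s) into C.
size 0: {}; under {} C still reaches {J,P,Y} ∋ Y.
size 1: {H}; under {H} C still reaches {J,P,Y} ∋ Y.
C↔Y cannot be blocked by any observed set — no back-door set.
{W}: (i) intercepts every directed C→Y path; (ii) no back-door C→{W}; (iii) {C} blocks every back-door {W}→Y. Front-door holds.
P(Y|do(C)) = Σ_{W} P(W|C) Σ_{C'} P(Y|W,C')P(C').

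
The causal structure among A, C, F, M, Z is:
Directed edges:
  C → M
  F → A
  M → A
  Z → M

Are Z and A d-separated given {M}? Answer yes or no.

Yes — Z ⊥ A | {M}.

Bayes-Ball from Z | {M} reaches {C}.
A ∉ reach(Z|{M}) ⇒ Z ⊥ A | {M}.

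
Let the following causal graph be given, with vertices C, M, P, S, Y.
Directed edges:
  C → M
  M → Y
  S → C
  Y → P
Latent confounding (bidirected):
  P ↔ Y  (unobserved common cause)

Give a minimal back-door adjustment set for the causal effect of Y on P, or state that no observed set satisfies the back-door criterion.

desc(Y)\{Y}={P}; candidates ⊆ {C,M,S}.
Y↔P: latent back-door arc(s) into Y.
size 0: {}; under {} Y still reaches {C,M,P,S} ∋ P.
size 1: {C}, {M}, {S}; under {C} Y still reaches {M,P} ∋ P.
size 2: {C,M}, {C,S}, {M,S}; under {C,M} Y still reaches {P} ∋ P.
Y↔P cannot be blocked by any observed set — no back-door set.

Y→P: no observed back-door set.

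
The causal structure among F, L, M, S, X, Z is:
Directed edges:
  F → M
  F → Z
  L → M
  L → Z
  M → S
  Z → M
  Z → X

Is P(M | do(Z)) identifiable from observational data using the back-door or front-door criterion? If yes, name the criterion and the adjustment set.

desc(Z)\{Z}={M,S,X}; candidates ⊆ {F,L}.
size 0: {}; under {} Z still reaches {F,L,M,S} ∋ M.
size 1: {F}, {L}; under {F} Z still reaches {L,M,S} ∋ M.
{F,L}: Z⊥M given {F,L} in G with Z→· removed — back-door holds.
P(M|do(Z)) = Σ_{F,L} P(M|Z,F,L)·P(F,L).

P(M|do(Z)): backdoor, adjust for {F, L}.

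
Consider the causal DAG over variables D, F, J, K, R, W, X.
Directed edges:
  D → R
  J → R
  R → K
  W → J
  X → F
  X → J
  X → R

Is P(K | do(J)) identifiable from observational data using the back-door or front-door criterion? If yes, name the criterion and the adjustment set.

desc(J)\{J}={K,R}; candidates ⊆ {D,F,W,X}.
size 0: {}; under {} J still reaches {F,K,R,W,X} ∋ K.
{X}: J⊥K given {X} in G with J→· removed — back-door holds.
P(K|do(J)) = Σ_{X} P(K|J,X)·P(X).

P(K|do(J)): backdoor, adjust for {X}.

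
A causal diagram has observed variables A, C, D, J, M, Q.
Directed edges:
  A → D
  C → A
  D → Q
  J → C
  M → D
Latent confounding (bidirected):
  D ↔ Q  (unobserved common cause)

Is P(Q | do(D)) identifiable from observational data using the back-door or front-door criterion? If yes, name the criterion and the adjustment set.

P(Q|do(D)): not identifiable (no BD/FD set).

desc(D)\{D}={Q}; candidates ⊆ {A,C,J,M}.
D↔Q: latent back-door arc(s) into D.
size 0: {}; under {} D still reaches {A,C,J,M,Q} ∋ Q.
size 1: {A}, {C}, {J} …(+1); under {A} D still reaches {M,Q} ∋ Q.
size 2: {A,C}, {A,J}, {A,M} …(+3); under {A,C} D still reaches {M,Q} ∋ Q.
D↔Q cannot be blocked by any observed set — no back-door set.
No mediator lies on a directed D→…→Q path.
Neither criterion identifies P(Q|do(D)) in this graph.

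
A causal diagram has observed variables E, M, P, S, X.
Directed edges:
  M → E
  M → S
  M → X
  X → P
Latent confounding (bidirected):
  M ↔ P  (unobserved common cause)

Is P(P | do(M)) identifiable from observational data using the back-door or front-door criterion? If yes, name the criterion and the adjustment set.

P(P|do(M)): frontdoor, adjust for {X}.

desc(M)\{M}={E,P,S,X}; candidates ⊆ {—}.
M↔P: latent back-door arc(s) into M.
size 0: {}; under {} M still reaches {P} ∋ P.
M↔P cannot be blocked by any observed set — no back-door set.
{X}: (i) intercepts every directed M→P path; (ii) no back-door M→{X}; (iii) {M} blocks every back-door {X}→P. Front-door holds.
P(P|do(M)) = Σ_{X} P(X|M) Σ_{M'} P(P|X,M')P(M').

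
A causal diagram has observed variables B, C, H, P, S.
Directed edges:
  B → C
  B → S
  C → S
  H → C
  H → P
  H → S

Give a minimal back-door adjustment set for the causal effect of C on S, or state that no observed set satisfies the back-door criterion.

desc(C)\{C}={S}; candidates ⊆ {B,H,P}.
size 0: {}; under {} C still reaches {B,H,P,S} ∋ S.
size 1: {B}, {H}, {P}; under {B} C still reaches {H,P,S} ∋ S.
{B,H}: C⊥S given {B,H} in G with C→· removed — back-door holds.

C→S: minimal back-door set {B, H}.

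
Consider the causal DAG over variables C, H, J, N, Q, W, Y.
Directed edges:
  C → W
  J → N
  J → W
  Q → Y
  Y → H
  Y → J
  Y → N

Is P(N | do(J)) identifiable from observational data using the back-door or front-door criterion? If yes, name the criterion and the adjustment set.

desc(J)\{J}={N,W}; candidates ⊆ {C,H,Q,Y}.
size 0: {}; under {} J still reaches {H,N,Q,Y} ∋ N.
{Y}: J⊥N given {Y} in G with J→· removed — back-door holds.
P(N|do(J)) = Σ_{Y} P(N|J,Y)·P(Y).

P(N|do(J)): backdoor, adjust for {Y}.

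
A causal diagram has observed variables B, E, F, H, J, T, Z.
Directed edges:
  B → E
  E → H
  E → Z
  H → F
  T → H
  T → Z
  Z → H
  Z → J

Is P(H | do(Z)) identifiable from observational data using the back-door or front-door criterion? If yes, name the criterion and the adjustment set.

desc(Z)\{Z}={F,H,J}; candidates ⊆ {B,E,T}.
size 0: {}; under {} Z still reaches {B,E,F,H,T} ∋ H.
size 1: {B}, {E}, {T}; under {B} Z still reaches {E,F,H,T} ∋ H.
{E,T}: Z⊥H given {E,T} in G with Z→· removed — back-door holds.
P(H|do(Z)) = Σ_{E,T} P(H|Z,E,T)·P(E,T).

P(H|do(Z)): backdoor, adjust for {E, T}.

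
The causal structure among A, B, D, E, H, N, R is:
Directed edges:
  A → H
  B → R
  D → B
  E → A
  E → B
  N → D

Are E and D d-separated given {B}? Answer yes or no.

No — E and D are d-connected given {B}.

Bayes-Ball from E | {B} reaches {A,D,H,N}.
D ∈ reach(E|{B}) ⇒ E ⊥̸ D | {B}.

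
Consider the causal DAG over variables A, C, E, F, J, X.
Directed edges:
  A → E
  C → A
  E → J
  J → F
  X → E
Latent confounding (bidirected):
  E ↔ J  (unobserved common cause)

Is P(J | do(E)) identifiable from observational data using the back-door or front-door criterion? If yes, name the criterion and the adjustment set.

desc(E)\{E}={F,J}; candidates ⊆ {A,C,X}.
E↔J: latent back-door arc(s) into E.
size 0: {}; under {} E still reaches {A,C,F,J,X} ∋ J.
size 1: {A}, {C}, {X}; under {A} E still reaches {F,J,X} ∋ J.
size 2: {A,C}, {A,X}, {C,X}; under {A,C} E still reaches {F,J,X} ∋ J.
E↔J cannot be blocked by any observed set — no back-door set.
No mediator lies on a directed E→…→J path.
Neither criterion identifies P(J|do(E)) in this graph.

P(J|do(E)): not identifiable (no BD/FD set).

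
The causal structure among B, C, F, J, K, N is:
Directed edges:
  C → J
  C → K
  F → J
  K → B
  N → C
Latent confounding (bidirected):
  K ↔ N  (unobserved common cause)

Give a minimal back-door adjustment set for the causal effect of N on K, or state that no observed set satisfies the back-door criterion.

N→K: no observed back-door set.

desc(N)\{N}={B,C,J,K}; candidates ⊆ {F}.
N↔K: latent back-door arc(s) into N.
size 0: {}; under {} N still reaches {B,K} ∋ K.
size 1: {F}; under {F} N still reaches {B,K} ∋ K.
N↔K cannot be blocked by any observed set — no back-door set.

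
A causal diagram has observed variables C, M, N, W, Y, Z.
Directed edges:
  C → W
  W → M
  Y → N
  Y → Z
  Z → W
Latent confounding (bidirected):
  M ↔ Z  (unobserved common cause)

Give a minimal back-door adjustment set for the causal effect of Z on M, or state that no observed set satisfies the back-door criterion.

Z→M: no observed back-door set.

desc(Z)\{Z}={M,W}; candidates ⊆ {C,N,Y}.
Z↔M: latent back-door arc(s) into Z.
size 0: {}; under {} Z still reaches {M,N,Y} ∋ M.
size 1: {C}, {N}, {Y}; under {C} Z still reaches {M,N,Y} ∋ M.
size 2: {C,N}, {C,Y}, {N,Y}; under {C,N} Z still reaches {M,Y} ∋ M.
Z↔M cannot be blocked by any observed set — no back-door set.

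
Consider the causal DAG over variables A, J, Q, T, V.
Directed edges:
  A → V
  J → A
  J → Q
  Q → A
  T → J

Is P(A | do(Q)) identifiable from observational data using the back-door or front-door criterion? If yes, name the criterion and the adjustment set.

P(A|do(Q)): backdoor, adjust for {J}.

desc(Q)\{Q}={A,V}; candidates ⊆ {J,T}.
size 0: {}; under {} Q still reaches {A,J,T,V} ∋ A.
{J}: Q⊥A given {J} in G with Q→· removed — back-door holds.
P(A|do(Q)) = Σ_{J} P(A|Q,J)·P(J).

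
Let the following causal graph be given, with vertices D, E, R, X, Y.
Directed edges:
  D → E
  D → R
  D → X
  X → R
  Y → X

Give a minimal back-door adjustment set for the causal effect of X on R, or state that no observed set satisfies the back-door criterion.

desc(X)\{X}={R}; candidates ⊆ {D,E,Y}.
size 0: {}; under {} X still reaches {D,E,R,Y} ∋ R.
{D}: X⊥R given {D} in G with X→· removed — back-door holds.

X→R: minimal back-door set {D}.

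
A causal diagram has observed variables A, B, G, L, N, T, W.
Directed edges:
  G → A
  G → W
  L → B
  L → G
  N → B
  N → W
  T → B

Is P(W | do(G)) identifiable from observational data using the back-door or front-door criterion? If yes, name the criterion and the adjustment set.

P(W|do(G)): backdoor, adjust for ∅.

desc(G)\{G}={A,W}; candidates ⊆ {B,L,N,T}.
∅: G⊥W given ∅ in G with G→· removed — back-door holds.
P(W|do(G)) = P(W|G) — no adjustment needed.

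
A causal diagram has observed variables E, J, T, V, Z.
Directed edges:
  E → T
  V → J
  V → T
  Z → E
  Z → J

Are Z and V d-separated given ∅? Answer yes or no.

Yes — Z ⊥ V | ∅.

Bayes-Ball from Z | ∅ reaches {E,J,T}.
V ∉ reach(Z|∅) ⇒ Z ⊥ V | ∅.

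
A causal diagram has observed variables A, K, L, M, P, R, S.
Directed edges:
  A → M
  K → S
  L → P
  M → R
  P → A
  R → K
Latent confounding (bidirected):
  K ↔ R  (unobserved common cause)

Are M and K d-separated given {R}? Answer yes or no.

No — M and K are d-connected given {R}.

Bayes-Ball from M | {R} reaches {A,K,L,P,S}.
K ∈ reach(M|{R}) ⇒ M ⊥̸ K | {R}.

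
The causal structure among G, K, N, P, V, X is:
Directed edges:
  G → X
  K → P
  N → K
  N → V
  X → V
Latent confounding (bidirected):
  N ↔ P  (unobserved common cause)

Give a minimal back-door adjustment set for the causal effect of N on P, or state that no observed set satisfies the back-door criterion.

N→P: no observed back-door set.

desc(N)\{N}={K,P,V}; candidates ⊆ {G,X}.
N↔P: latent back-door arc(s) into N.
size 0: {}; under {} N still reaches {P} ∋ P.
size 1: {G}, {X}; under {G} N still reaches {P} ∋ P.
size 2: {G,X}; under {G,X} N still reaches {P} ∋ P.
N↔P cannot be blocked by any observed set — no back-door set.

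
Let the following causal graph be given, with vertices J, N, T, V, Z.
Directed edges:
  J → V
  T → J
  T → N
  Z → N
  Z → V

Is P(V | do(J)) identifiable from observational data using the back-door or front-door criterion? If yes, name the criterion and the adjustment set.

desc(J)\{J}={V}; candidates ⊆ {N,T,Z}.
∅: J⊥V given ∅ in G with J→· removed — back-door holds.
P(V|do(J)) = P(V|J) — no adjustment needed.

P(V|do(J)): backdoor, adjust for ∅.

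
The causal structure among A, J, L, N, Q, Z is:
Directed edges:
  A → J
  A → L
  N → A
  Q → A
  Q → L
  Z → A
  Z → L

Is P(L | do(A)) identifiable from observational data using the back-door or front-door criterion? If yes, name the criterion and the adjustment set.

P(L|do(A)): backdoor, adjust for {Q, Z}.

desc(A)\{A}={J,L}; candidates ⊆ {N,Q,Z}.
size 0: {}; under {} A still reaches {L,N,Q,Z} ∋ L.
size 1: {N}, {Q}, {Z}; under {N} A still reaches {L,Q,Z} ∋ L.
{Q,Z}: A⊥L given {Q,Z} in G with A→· removed — back-door holds.
P(L|do(A)) = Σ_{Q,Z} P(L|A,Q,Z)·P(Q,Z).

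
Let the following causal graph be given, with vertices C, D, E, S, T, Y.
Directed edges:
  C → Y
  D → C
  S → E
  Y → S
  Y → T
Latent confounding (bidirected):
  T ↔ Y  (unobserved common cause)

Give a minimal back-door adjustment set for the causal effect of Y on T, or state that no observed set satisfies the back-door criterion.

desc(Y)\{Y}={E,S,T}; candidates ⊆ {C,D}.
Y↔T: latent back-door arc(s) into Y.
size 0: {}; under {} Y still reaches {C,D,T} ∋ T.
size 1: {C}, {D}; under {C} Y still reaches {T} ∋ T.
size 2: {C,D}; under {C,D} Y still reaches {T} ∋ T.
Y↔T cannot be blocked by any observed set — no back-door set.

Y→T: no observed back-door set.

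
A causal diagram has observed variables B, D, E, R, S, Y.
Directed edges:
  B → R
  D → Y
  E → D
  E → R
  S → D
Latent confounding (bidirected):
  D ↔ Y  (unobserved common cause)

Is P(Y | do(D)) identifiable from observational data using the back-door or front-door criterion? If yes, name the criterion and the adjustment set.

desc(D)\{D}={Y}; candidates ⊆ {B,E,R,S}.
D↔Y: latent back-door arc(s) into D.
size 0: {}; under {} D still reaches {E,R,S,Y} ∋ Y.
size 1: {B}, {E}, {R} …(+1); under {B} D still reaches {E,R,S,Y} ∋ Y.
size 2: {B,E}, {B,R}, {B,S} …(+3); under {B,E} D still reaches {S,Y} ∋ Y.
D↔Y cannot be blocked by any observed set — no back-door set.
No mediator lies on a directed D→…→Y path.
Neither criterion identifies P(Y|do(D)) in this graph.

P(Y|do(D)): not identifiable (no BD/FD set).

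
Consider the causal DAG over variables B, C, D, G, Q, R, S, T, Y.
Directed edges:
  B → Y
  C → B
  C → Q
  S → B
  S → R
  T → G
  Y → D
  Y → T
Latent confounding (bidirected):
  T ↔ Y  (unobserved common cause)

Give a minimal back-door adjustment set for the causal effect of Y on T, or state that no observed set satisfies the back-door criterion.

desc(Y)\{Y}={D,G,T}; candidates ⊆ {B,C,Q,R,S}.
Y↔T: latent back-door arc(s) into Y.
size 0: {}; under {} Y still reaches {B,C,G,Q,R,S,T} ∋ T.
size 1: {B}, {C}, {Q} …(+2); under {B} Y still reaches {G,T} ∋ T.
size 2: {B,C}, {B,Q}, {B,R} …(+7); under {B,C} Y still reaches {G,T} ∋ T.
Y↔T cannot be blocked by any observed set — no back-door set.

Y→T: no observed back-door set.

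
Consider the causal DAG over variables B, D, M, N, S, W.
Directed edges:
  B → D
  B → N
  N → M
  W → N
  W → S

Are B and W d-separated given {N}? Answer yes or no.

No — B and W are d-connected given {N}.

Bayes-Ball from B | {N} reaches {D,S,W}.
W ∈ reach(B|{N}) ⇒ B ⊥̸ W | {N}.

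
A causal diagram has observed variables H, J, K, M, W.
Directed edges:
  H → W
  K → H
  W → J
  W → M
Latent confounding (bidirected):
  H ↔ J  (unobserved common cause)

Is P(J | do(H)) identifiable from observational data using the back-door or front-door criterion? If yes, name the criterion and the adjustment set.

desc(H)\{H}={J,M,W}; candidates ⊆ {K}.
H↔J: latent back-door arc(s) into H.
size 0: {}; under {} H still reaches {J,K} ∋ J.
size 1: {K}; under {K} H still reaches {J} ∋ J.
H↔J cannot be blocked by any observed set — no back-door set.
{W}: (i) intercepts every directed H→J path; (ii) no back-door H→{W}; (iii) {H} blocks every back-door {W}→J. Front-door holds.
P(J|do(H)) = Σ_{W} P(W|H) Σ_{H'} P(J|W,H')P(H').

P(J|do(H)): frontdoor, adjust for {W}.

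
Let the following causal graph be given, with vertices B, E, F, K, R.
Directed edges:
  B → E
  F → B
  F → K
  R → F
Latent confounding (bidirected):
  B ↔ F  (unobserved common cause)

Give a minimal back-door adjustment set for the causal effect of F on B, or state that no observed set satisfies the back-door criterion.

F→B: no observed back-door set.

desc(F)\{F}={B,E,K}; candidates ⊆ {R}.
F↔B: latent back-door arc(s) into F.
size 0: {}; under {} F still reaches {B,E,R} ∋ B.
size 1: {R}; under {R} F still reaches {B,E} ∋ B.
F↔B cannot be blocked by any observed set — no back-door set.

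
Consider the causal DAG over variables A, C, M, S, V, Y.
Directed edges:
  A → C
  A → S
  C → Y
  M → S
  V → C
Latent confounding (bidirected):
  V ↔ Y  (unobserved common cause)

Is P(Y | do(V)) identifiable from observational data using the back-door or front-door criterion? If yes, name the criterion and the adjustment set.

P(Y|do(V)): frontdoor, adjust for {C}.

desc(V)\{V}={C,Y}; candidates ⊆ {A,M,S}.
V↔Y: latent back-door arc(s) into V.
size 0: {}; under {} V still reaches {Y} ∋ Y.
size 1: {A}, {M}, {S}; under {A} V still reaches {Y} ∋ Y.
size 2: {A,M}, {A,S}, {M,S}; under {A,M} V still reaches {Y} ∋ Y.
V↔Y cannot be blocked by any observed set — no back-door set.
{C}: (i) intercepts every directed V→Y path; (ii) no back-door V→{C}; (iii) {V} blocks every back-door {C}→Y. Front-door holds.
P(Y|do(V)) = Σ_{C} P(C|V) Σ_{V'} P(Y|C,V')P(V').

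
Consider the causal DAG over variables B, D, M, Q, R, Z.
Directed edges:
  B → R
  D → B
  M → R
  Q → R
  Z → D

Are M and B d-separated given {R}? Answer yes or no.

Bayes-Ball from M | {R} reaches {B,D,Q,Z}.
B ∈ reach(M|{R}) ⇒ M ⊥̸ B | {R}.

No — M and B are d-connected given {R}.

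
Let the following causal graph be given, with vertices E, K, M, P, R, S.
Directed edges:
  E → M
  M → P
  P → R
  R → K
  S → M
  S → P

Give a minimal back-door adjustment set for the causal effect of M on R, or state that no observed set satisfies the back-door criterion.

desc(M)\{M}={K,P,R}; candidates ⊆ {E,S}.
size 0: {}; under {} M still reaches {E,K,P,R,S} ∋ R.
{S}: M⊥R given {S} in G with M→· removed — back-door holds.

M→R: minimal back-door set {S}.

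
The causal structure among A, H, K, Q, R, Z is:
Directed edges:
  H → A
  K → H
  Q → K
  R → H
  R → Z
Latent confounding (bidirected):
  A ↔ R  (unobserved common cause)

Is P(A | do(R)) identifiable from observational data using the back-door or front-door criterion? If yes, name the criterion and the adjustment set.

desc(R)\{R}={A,H,Z}; candidates ⊆ {K,Q}.
R↔A: latent back-door arc(s) into R.
size 0: {}; under {} R still reaches {A} ∋ A.
size 1: {K}, {Q}; under {K} R still reaches {A} ∋ A.
size 2: {K,Q}; under {K,Q} R still reaches {A} ∋ A.
R↔A cannot be blocked by any observed set — no back-door set.
{H}: (i) intercepts every directed R→A path; (ii) no back-door R→{H}; (iii) {R} blocks every back-door {H}→A. Front-door holds.
P(A|do(R)) = Σ_{H} P(H|R) Σ_{R'} P(A|H,R')P(R').

P(A|do(R)): frontdoor, adjust for {H}.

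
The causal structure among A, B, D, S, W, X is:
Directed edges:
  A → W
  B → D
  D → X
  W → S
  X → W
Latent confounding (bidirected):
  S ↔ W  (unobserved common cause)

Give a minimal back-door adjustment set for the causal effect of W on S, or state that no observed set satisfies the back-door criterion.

W→S: no observed back-door set.

desc(W)\{W}={S}; candidates ⊆ {A,B,D,X}.
W↔S: latent back-door arc(s) into W.
size 0: {}; under {} W still reaches {A,B,D,S,X} ∋ S.
size 1: {A}, {B}, {D} …(+1); under {A} W still reaches {B,D,S,X} ∋ S.
size 2: {A,B}, {A,D}, {A,X} …(+3); under {A,B} W still reaches {D,S,X} ∋ S.
W↔S cannot be blocked by any observed set — no back-door set.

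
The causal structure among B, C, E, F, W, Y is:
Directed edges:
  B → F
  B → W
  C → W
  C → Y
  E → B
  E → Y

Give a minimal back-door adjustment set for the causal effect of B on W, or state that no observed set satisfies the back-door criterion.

B→W: minimal back-door set ∅.

desc(B)\{B}={F,W}; candidates ⊆ {C,E,Y}.
∅: B⊥W given ∅ in G with B→· removed — back-door holds.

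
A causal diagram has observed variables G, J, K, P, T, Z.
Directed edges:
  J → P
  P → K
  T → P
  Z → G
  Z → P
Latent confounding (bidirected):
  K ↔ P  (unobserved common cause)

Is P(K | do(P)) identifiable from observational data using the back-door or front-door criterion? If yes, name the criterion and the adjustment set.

P(K|do(P)): not identifiable (no BD/FD set).

desc(P)\{P}={K}; candidates ⊆ {G,J,T,Z}.
P↔K: latent back-door arc(s) into P.
size 0: {}; under {} P still reaches {G,J,K,T,Z} ∋ K.
size 1: {G}, {J}, {T} …(+1); under {G} P still reaches {J,K,T,Z} ∋ K.
size 2: {G,J}, {G,T}, {G,Z} …(+3); under {G,J} P still reaches {K,T,Z} ∋ K.
P↔K cannot be blocked by any observed set — no back-door set.
No mediator lies on a directed P→…→K path.
Neither criterion identifies P(K|do(P)) in this graph.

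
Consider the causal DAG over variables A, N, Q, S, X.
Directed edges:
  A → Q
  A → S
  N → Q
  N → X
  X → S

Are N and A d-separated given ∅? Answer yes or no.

Yes — N ⊥ A | ∅.

Bayes-Ball from N | ∅ reaches {Q,S,X}.
A ∉ reach(N|∅) ⇒ N ⊥ A | ∅.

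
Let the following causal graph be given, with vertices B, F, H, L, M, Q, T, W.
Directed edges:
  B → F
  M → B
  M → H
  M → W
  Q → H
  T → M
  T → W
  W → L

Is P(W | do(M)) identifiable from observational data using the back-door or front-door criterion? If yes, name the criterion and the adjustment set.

desc(M)\{M}={B,F,H,L,W}; candidates ⊆ {Q,T}.
size 0: {}; under {} M still reaches {L,T,W} ∋ W.
{T}: M⊥W given {T} in G with M→· removed — back-door holds.
P(W|do(M)) = Σ_{T} P(W|M,T)·P(T).

P(W|do(M)): backdoor, adjust for {T}.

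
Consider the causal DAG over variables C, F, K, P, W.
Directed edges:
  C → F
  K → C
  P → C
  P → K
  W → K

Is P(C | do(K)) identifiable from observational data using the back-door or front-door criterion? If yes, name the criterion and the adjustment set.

desc(K)\{K}={C,F}; candidates ⊆ {P,W}.
size 0: {}; under {} K still reaches {C,F,P,W} ∋ C.
{P}: K⊥C given {P} in G with K→· removed — back-door holds.
P(C|do(K)) = Σ_{P} P(C|K,P)·P(P).

P(C|do(K)): backdoor, adjust for {P}.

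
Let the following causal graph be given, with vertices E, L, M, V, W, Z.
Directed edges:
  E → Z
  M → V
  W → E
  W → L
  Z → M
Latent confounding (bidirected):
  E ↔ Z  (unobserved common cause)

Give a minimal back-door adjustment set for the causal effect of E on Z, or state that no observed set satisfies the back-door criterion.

E→Z: no observed back-door set.

desc(E)\{E}={M,V,Z}; candidates ⊆ {L,W}.
E↔Z: latent back-door arc(s) into E.
size 0: {}; under {} E still reaches {L,M,V,W,Z} ∋ Z.
size 1: {L}, {W}; under {L} E still reaches {M,V,W,Z} ∋ Z.
size 2: {L,W}; under {L,W} E still reaches {M,V,Z} ∋ Z.
E↔Z cannot be blocked by any observed set — no back-door set.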